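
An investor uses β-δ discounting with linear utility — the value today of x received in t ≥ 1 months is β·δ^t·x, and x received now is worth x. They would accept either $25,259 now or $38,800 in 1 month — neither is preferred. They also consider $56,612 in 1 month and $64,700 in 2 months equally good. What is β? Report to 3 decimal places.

From the later pair, β·δ^1·56612 = β·δ^2·64700; dividing through, δ = 56612/64700 = 0.87499.
The first indifference: 25259 = β·δ·38800, so β = 25259/(δ·38800) = 25259/(0.87499·38800) ≈ 0.744.

β ≈ 0.744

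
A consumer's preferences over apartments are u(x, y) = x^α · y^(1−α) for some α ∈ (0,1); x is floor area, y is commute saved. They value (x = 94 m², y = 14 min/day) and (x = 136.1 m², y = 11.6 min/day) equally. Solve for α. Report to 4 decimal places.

Set the two utilities equal: 94^α·14^(1−α) = 136.1^α·11.6^(1−α).
Rearrange to (94/136.1)^α = (11.6/14)^(1−α) and take logs: α·-0.3700951 = (1−α)·-0.1880522.
Thus α·(-0.5581473) = -0.1880522, so α = -0.1880522/-0.5581473 ≈ 0.3369.

α ≈ 0.3369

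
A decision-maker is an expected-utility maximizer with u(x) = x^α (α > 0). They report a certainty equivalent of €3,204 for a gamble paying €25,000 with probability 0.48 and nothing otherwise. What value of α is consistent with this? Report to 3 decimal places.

EU(lottery) = 0.48·25000^α + 0.52·0 = 0.48·25000^α.
Setting u(3204) equal to that: 3204^α = 0.48·25000^α ⇒ (3204/25000)^α = 0.48.
Taking logs: α·ln(3204/25000) = ln(0.48), so α = -0.733969 / -2.054476 ≈ 0.357.

α ≈ 0.357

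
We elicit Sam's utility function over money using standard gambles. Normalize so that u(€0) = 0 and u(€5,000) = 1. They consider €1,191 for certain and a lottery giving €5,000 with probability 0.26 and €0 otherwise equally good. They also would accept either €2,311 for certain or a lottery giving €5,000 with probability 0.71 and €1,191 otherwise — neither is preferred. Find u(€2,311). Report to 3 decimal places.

The first gamble pins u(€1,191): it must equal 0.26·1 + 0.74·0 = 0.26.
Then u(€2,311) = 0.71·u(€5,000) + 0.29·u(€1,191) = 0.71·1.00 + 0.29·0.26 = 0.7854.

0.785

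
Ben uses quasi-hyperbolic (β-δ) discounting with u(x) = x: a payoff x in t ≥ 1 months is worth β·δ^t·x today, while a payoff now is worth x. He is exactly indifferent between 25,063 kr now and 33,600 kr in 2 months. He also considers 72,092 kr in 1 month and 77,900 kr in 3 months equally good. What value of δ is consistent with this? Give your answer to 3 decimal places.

δ ≈ 0.962

The second indifference involves only future payoffs, so β cancels: β·δ^1·72092 = β·δ^3·77900, giving δ^2 = 72092/77900 = 0.92544, so δ = 0.96200.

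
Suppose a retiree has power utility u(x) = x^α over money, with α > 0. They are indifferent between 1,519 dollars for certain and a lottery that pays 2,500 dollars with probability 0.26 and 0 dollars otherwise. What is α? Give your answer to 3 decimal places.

The lottery's expected utility is 0.26·u(2500) + 0.74·u(0) = 0.26·2500^α (since u(0) = 0 for α > 0).
Equating: 1519^α = 0.26·2500^α, i.e. 0.6076^α = 0.26.
Take logs: α = ln 0.26 / ln(1519/2500) ≈ 2.70367.

α ≈ 2.704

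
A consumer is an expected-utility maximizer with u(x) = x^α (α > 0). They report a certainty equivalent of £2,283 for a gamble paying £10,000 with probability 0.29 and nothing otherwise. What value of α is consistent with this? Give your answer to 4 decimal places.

α ≈ 0.8380

The lottery's expected utility is 0.29·u(10000) + 0.71·u(0) = 0.29·10000^α (since u(0) = 0 for α > 0).
Setting u(2283) equal to that: 2283^α = 0.29·10000^α ⇒ (2283/10000)^α = 0.29.
α = ln(0.29) / ln(2283/10000) = -1.2378744/-1.4770947 ≈ 0.8380.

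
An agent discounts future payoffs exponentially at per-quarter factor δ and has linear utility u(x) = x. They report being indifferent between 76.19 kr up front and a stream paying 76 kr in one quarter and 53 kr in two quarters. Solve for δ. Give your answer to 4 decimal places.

The stream is worth 76δ + 53δ² today, so 76δ + 53δ² = 76.19.
Rearranged: 53δ² + 76δ − 76.19 = 0.
By the quadratic formula (taking the positive root), δ = (−76 + √21928.28) / 106 ≈ 0.6800.

δ ≈ 0.6800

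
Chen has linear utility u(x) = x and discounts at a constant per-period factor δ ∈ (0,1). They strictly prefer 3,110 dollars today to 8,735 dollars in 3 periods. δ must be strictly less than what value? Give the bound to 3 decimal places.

δ < 0.709

Under u(x) = x this choice says 3110 > δ^3·8735.
Dividing by 8735: δ^3 < 0.35604. Both sides are positive, so the cube root keeps the direction.
δ < (3110/8735)^(1/3) ≈ 0.709.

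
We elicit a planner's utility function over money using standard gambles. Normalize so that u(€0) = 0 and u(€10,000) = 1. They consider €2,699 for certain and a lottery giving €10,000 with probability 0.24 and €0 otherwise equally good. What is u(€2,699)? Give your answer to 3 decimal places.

u(€2,699) equals the lottery's expected utility: 0.24·1 + 0.76·0 = 0.24.

0.240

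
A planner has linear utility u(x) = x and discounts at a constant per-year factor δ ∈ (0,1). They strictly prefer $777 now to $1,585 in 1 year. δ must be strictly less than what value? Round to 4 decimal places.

δ < 0.4902

The preference means 777 > δ·1585.
Dividing through by 1585 gives δ < 0.49022.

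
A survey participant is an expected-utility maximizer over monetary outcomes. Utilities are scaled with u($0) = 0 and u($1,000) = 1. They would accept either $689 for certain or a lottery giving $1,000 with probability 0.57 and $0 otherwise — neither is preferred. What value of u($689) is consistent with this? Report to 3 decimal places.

0.570

By the standard-gamble method, u($689) is just the indifference probability on the best outcome: 0.57.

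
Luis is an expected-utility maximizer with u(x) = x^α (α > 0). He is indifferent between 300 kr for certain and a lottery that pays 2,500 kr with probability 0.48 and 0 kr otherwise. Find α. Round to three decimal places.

EU(lottery) = 0.48·2500^α + 0.52·0 = 0.48·2500^α.
Indifference: 300^α = 0.48·2500^α, so (300/2500)^α = 0.48.
α = ln(0.48) / ln(300/2500) = -0.733969/-2.120264 ≈ 0.346.

α ≈ 0.346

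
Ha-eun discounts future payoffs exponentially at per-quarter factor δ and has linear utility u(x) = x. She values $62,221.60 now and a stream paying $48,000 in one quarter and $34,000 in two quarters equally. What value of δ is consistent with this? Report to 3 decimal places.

δ ≈ 0.820

Present value of the stream is 48000·δ + 34000·δ². Indifference gives 48000δ + 34000δ² = 62221.60.
Rearranged: 34000δ² + 48000δ − 62221.60 = 0.
By the quadratic formula (taking the positive root), δ = (−48000 + √10766137600.00) / 68000 ≈ 0.820.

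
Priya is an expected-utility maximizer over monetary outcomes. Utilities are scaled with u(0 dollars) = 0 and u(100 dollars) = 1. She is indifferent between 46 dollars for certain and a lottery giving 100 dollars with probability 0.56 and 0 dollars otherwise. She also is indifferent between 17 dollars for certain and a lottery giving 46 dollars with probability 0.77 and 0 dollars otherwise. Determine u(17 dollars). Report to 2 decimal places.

0.43

The first gamble pins u(46 dollars): it must equal 0.56·1 + 0.44·0 = 0.56.
Then u(17 dollars) = 0.77·u(46 dollars) + 0.23·u(0 dollars) = 0.77·0.56 + 0.23·0.00 = 0.4312.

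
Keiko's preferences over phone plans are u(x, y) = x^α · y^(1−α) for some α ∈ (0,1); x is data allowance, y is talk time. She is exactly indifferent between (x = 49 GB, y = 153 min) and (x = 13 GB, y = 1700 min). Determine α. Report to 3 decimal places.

The Cobb–Douglas utilities coincide, so 49^α·153^(1−α) = 13^α·1700^(1−α).
(49/13)^α = (1700/153)^(1−α); take logs: α·ln(49/13) = (1−α)·ln(1700/153), i.e. α·1.326871 = (1−α)·2.407946.
So α/(1−α) = (2.407946)/(1.326871) = 1.814755, and α = 1.814755/2.814755 ≈ 0.645.

α ≈ 0.645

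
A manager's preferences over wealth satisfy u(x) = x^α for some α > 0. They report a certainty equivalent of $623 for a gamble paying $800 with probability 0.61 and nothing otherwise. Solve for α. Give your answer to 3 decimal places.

The lottery's expected utility is 0.61·u(800) + 0.39·u(0) = 0.61·800^α (since u(0) = 0 for α > 0).
Setting u(623) equal to that: 623^α = 0.61·800^α ⇒ (623/800)^α = 0.61.
α = ln(0.61) / ln(623/800) = -0.494296/-0.250065 ≈ 1.977.

α ≈ 1.977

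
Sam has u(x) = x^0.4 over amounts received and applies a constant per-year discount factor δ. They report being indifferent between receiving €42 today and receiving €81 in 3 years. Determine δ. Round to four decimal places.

Equating discounted utilities: u(42) = δ^3·u(81) ⇒ δ^3 = u(42)/u(81).
Since u(x) = x^0.4, δ^3 = (42/81)^0.4 = 0.51852^0.4 = 0.76896.
So δ = 0.76896^(1/3) ≈ 0.9162.

δ ≈ 0.9162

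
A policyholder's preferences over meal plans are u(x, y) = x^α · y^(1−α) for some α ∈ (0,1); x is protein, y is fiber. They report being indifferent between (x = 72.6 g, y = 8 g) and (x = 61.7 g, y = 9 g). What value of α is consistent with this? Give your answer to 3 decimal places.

α ≈ 0.420

Indifference: 72.6^α · 8^(1−α) = 61.7^α · 9^(1−α).
(72.6/61.7)^α = (9/8)^(1−α); take logs: α·ln(72.6/61.7) = (1−α)·ln(9/8), i.e. α·0.162681 = (1−α)·0.117783.
So α/(1−α) = (0.117783)/(0.162681) = 0.724012, and α = 0.724012/1.724012 ≈ 0.420.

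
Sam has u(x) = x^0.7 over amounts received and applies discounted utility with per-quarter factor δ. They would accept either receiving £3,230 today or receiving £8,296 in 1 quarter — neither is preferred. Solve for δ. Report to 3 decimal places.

Equating discounted utilities: u(3230) = δ·u(8296) ⇒ δ = u(3230)/u(8296).
With u(x) = x^0.7: δ = 3230^0.7/8296^0.7 = (3230/8296)^0.7 = 0.51669.

δ ≈ 0.517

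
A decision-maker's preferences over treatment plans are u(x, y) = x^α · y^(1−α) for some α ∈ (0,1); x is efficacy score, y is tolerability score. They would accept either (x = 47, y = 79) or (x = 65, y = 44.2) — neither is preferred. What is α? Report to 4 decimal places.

α ≈ 0.6417

Indifference: 47^α · 79^(1−α) = 65^α · 44.2^(1−α).
Rearrange to (47/65)^α = (44.2/79)^(1−α) and take logs: α·-0.3242397 = (1−α)·-0.5807231.
With A = -0.3242397 and B = -0.5807231: α·A = (1−α)·B, so α = B/(A+B) = -0.5807231/-0.9049628 ≈ 0.6417.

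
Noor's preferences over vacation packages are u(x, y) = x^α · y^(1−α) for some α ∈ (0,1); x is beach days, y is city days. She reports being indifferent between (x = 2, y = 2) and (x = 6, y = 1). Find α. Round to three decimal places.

α ≈ 0.387

The Cobb–Douglas utilities coincide, so 2^α·2^(1−α) = 6^α·1^(1−α).
Rearrange to (2/6)^α = (1/2)^(1−α) and take logs: α·-1.098612 = (1−α)·-0.693147.
So α/(1−α) = (-0.693147)/(-1.098612) = 0.630930, and α = 0.630930/1.630930 ≈ 0.387.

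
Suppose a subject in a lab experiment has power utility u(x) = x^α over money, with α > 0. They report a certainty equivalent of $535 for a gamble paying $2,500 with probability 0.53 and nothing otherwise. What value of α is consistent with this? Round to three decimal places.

α ≈ 0.412

The lottery's expected utility is 0.53·u(2500) + 0.47·u(0) = 0.53·2500^α (since u(0) = 0 for α > 0).
Equating: 535^α = 0.53·2500^α, i.e. 0.2140^α = 0.53.
α = ln(0.53) / ln(535/2500) = -0.634878/-1.541779 ≈ 0.412.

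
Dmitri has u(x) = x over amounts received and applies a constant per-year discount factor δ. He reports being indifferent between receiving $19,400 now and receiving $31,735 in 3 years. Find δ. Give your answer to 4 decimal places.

Equating discounted utilities: u(19400) = δ^3·u(31735) ⇒ δ^3 = u(19400)/u(31735).
With u(x) = x: δ^3 = 19400/31735 = 0.61131.
Taking the cube root: δ = 0.61131^(1/3) ≈ 0.8487.

δ ≈ 0.8487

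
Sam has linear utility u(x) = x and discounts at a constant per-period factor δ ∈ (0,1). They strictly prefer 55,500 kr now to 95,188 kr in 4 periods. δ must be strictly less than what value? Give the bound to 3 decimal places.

δ < 0.874

The preference means 55500 > δ^4·95188.
Hence δ^4 < 55500/95188 = 0.58306, and x ↦ x^(1/4) is increasing on (0,∞).
δ < 0.58306^(1/4) = 0.874.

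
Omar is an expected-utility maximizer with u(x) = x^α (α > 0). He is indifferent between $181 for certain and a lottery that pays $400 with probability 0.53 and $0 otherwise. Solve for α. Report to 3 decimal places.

α ≈ 0.801

EU(lottery) = 0.53·400^α + 0.47·0 = 0.53·400^α.
Indifference: 181^α = 0.53·400^α, so (181/400)^α = 0.53.
α = ln(0.53) / ln(181/400) = -0.634878/-0.792968 ≈ 0.801.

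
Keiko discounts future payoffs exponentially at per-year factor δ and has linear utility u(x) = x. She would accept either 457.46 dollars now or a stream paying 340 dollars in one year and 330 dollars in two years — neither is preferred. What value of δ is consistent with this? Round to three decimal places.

δ ≈ 0.770

The stream is worth 340δ + 330δ² today, so 340δ + 330δ² = 457.46.
So 330δ² + 340δ − 457.46 = 0.
The positive root is δ = [−340 + √(340² + 4·330·457.46)] / (2·330) = (−340 + 848.202)/660 ≈ 0.770.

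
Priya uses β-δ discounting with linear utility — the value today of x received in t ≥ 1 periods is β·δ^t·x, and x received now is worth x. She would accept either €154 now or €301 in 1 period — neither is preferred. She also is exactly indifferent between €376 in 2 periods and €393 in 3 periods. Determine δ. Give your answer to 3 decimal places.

Both payoffs in the second observation are in the future, so β drops out: δ^2·376 = δ^3·393 ⇒ δ = 376/393 = 0.95674.

δ ≈ 0.957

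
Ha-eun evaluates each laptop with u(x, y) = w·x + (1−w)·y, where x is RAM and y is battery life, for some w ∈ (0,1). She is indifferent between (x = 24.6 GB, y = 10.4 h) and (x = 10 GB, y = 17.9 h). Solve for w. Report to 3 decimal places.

Equating utilities: w·24.6 + (1−w)·10.4 = w·10 + (1−w)·17.9.
Collecting terms: w·14.6 = (1−w)·7.5.
The marginal rate of substitution is 7.5/14.6, so w = 7.5/(14.6+7.5) = 0.339.

w = 0.339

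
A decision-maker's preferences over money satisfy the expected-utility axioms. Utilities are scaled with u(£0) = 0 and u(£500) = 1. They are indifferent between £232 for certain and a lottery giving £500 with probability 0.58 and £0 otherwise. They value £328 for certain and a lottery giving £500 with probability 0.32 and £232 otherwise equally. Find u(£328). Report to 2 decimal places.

0.71

The first gamble pins u(£232): it must equal 0.58·1 + 0.42·0 = 0.58.
Then u(£328) = 0.32·u(£500) + 0.68·u(£232) = 0.32·1.00 + 0.68·0.58 = 0.7144.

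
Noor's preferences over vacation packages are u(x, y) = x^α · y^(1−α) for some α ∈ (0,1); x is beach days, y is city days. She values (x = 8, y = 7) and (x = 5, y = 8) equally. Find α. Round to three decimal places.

Set the two utilities equal: 8^α·7^(1−α) = 5^α·8^(1−α).
Taking logs: α·ln 8 + (1−α)·ln 7 = α·ln 5 + (1−α)·ln 8, i.e. α·0.470004 = (1−α)·0.133531.
Thus α·(0.603535) = 0.133531, so α = 0.133531/0.603535 ≈ 0.221.

α ≈ 0.221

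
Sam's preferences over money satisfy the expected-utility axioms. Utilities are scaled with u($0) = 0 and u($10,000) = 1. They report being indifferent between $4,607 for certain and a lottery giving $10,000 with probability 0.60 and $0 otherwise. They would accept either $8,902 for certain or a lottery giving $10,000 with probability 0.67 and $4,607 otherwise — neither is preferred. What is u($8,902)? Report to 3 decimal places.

First, u($4,607) = 0.60·u($10,000) + 0.40·u($0) = 0.60.
Then u($8,902) = 0.67·u($10,000) + 0.33·u($4,607) = 0.67·1.00 + 0.33·0.60 = 0.8680.

0.868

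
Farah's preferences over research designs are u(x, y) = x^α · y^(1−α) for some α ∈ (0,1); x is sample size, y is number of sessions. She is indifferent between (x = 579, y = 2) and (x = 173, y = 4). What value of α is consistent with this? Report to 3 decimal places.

Indifference: 579^α · 2^(1−α) = 173^α · 4^(1−α).
Rearrange to (579/173)^α = (4/2)^(1−α) and take logs: α·1.208011 = (1−α)·0.693147.
So α/(1−α) = (0.693147)/(1.208011) = 0.573792, and α = 0.573792/1.573792 ≈ 0.365.

α ≈ 0.365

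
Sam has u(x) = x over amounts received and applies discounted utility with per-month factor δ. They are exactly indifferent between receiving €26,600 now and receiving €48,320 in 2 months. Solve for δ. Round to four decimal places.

The payoff in 2 months is discounted by δ^2, so u(26600) = δ^2·u(48320) and δ^2 = u(26600)/u(48320).
With u(x) = x: δ^2 = 26600/48320 = 0.55050.
So δ = 0.55050^(1/2) ≈ 0.7420.

δ ≈ 0.7420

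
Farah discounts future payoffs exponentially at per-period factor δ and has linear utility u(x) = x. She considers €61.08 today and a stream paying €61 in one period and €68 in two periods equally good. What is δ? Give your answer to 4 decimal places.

Present value of the stream is 61·δ + 68·δ². Indifference gives 61δ + 68δ² = 61.08.
Rearranged: 68δ² + 61δ − 61.08 = 0.
The positive root is δ = [−61 + √(61² + 4·68·61.08)] / (2·68) = (−61 + 142.600)/136 ≈ 0.6000.

δ ≈ 0.6000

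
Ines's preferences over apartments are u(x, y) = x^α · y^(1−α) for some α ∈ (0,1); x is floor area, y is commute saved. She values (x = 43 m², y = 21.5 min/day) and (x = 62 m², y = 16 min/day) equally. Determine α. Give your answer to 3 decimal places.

Set the two utilities equal: 43^α·21.5^(1−α) = 62^α·16^(1−α).
Taking logs: α·ln 43 + (1−α)·ln 21.5 = α·ln 62 + (1−α)·ln 16, i.e. α·-0.365934 = (1−α)·-0.295464.
With A = -0.365934 and B = -0.295464: α·A = (1−α)·B, so α = B/(A+B) = -0.295464/-0.661398 ≈ 0.447.

α ≈ 0.447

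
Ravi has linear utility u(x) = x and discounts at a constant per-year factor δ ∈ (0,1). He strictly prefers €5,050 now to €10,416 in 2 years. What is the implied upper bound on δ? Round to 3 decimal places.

δ < 0.696

The preference means 5050 > δ^2·10416.
Hence δ^2 < 5050/10416 = 0.48483, and x ↦ x^(1/2) is increasing on (0,∞).
δ < 0.48483^(1/2) = 0.696.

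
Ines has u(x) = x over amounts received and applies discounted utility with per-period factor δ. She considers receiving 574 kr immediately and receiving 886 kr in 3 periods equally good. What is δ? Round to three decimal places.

The payoff in 3 periods is discounted by δ^3, so u(574) = δ^3·u(886) and δ^3 = u(574)/u(886).
With u(x) = x: δ^3 = 574/886 = 0.64786.
So δ = 0.64786^(1/3) ≈ 0.865.

δ ≈ 0.865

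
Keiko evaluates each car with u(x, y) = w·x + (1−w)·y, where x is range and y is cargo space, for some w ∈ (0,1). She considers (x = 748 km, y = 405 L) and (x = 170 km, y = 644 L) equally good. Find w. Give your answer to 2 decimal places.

u(748,405) = u(170,644) means w·748 + (1−w)·405 = w·170 + (1−w)·644.
Collecting terms: w·578 = (1−w)·239.
Hence w = 239/(578+239) = 239/817 = 0.29.

w = 0.29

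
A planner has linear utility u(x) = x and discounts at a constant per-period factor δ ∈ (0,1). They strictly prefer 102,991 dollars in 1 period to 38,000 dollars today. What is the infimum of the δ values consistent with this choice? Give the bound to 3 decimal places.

δ > 0.369

Under u(x) = x this choice says 38000 < δ·102991.
So δ > 38000/102991 = 0.36896.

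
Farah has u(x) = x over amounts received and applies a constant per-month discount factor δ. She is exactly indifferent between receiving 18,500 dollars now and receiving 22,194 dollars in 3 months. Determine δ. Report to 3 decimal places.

δ ≈ 0.941

The payoff in 3 months is discounted by δ^3, so u(18500) = δ^3·u(22194) and δ^3 = u(18500)/u(22194).
With u(x) = x: δ^3 = 18500/22194 = 0.83356.
Taking the cube root: δ = 0.83356^(1/3) ≈ 0.941.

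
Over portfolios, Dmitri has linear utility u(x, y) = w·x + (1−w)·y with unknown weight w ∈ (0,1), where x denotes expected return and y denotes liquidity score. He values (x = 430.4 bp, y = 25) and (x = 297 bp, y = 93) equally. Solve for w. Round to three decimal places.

Indifference: w·430.4 + (1−w)·25 = w·297 + (1−w)·93.
Rearranging, 133.4·w − 68·(1−w) = 0.
The marginal rate of substitution is 68/133.4, so w = 68/(133.4+68) = 0.338.

w = 0.338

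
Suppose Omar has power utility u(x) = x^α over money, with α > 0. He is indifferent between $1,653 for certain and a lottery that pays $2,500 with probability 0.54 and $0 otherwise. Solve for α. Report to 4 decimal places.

α ≈ 1.4895

The lottery's expected utility is 0.54·u(2500) + 0.46·u(0) = 0.54·2500^α (since u(0) = 0 for α > 0).
Indifference: 1653^α = 0.54·2500^α, so (1653/2500)^α = 0.54.
Take logs: α = ln 0.54 / ln(1653/2500) ≈ 1.489456.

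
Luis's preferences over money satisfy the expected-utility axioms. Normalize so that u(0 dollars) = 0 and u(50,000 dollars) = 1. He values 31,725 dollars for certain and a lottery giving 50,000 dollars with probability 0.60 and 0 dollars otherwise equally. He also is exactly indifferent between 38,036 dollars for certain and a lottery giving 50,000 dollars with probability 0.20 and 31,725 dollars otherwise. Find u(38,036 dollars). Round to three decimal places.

0.680

First, u(31,725 dollars) = 0.60·u(50,000 dollars) + 0.40·u(0 dollars) = 0.60.
Chaining: u(38,036 dollars) = 0.20·1.00 + 0.80·0.60 = 0.6800.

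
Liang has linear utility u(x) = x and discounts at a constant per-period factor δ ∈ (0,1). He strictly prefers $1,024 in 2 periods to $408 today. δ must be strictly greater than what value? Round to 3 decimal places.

δ > 0.631

Under u(x) = x this choice says 408 < δ^2·1024.
Dividing by 1024: δ^2 > 0.39844. Both sides are positive, so the square root keeps the direction.
δ > (408/1024)^(1/2) ≈ 0.631.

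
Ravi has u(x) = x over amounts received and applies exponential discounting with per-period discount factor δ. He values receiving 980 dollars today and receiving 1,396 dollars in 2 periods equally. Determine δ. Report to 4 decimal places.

Equating discounted utilities: u(980) = δ^2·u(1396) ⇒ δ^2 = u(980)/u(1396).
With u(x) = x: δ^2 = 980/1396 = 0.70201.
Hence δ = (0.70201)^(1/2) = 0.837858.

δ ≈ 0.8379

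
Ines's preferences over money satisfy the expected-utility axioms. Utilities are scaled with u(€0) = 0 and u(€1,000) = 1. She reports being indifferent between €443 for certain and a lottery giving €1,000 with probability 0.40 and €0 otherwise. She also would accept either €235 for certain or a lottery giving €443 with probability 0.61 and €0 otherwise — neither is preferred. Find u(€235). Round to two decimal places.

First, u(€443) = 0.40·u(€1,000) + 0.60·u(€0) = 0.40.
The second indifference gives u(€235) = 0.61·u(€443) + 0.39·u(€0) = 0.61·0.40 + 0.39·0.00 = 0.2440.

0.24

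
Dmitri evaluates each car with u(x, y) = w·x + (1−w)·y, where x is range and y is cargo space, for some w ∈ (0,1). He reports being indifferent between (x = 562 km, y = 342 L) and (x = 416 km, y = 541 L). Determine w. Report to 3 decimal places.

u(562,342) = u(416,541) means w·562 + (1−w)·342 = w·416 + (1−w)·541.
Collecting terms: w·146 = (1−w)·199.
The marginal rate of substitution is 199/146, so w = 199/(146+199) = 0.577.

w = 0.577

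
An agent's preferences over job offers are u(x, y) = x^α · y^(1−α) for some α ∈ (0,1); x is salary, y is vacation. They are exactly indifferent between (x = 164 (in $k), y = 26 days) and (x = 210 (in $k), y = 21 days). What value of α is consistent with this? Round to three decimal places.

α ≈ 0.463

The Cobb–Douglas utilities coincide, so 164^α·26^(1−α) = 210^α·21^(1−α).
Rearrange to (164/210)^α = (21/26)^(1−α) and take logs: α·-0.247241 = (1−α)·-0.213574.
So α/(1−α) = (-0.213574)/(-0.247241) = 0.863829, and α = 0.863829/1.863829 ≈ 0.463.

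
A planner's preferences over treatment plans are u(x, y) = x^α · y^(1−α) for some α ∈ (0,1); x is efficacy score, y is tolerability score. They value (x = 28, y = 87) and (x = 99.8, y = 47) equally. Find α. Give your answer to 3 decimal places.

The Cobb–Douglas utilities coincide, so 28^α·87^(1−α) = 99.8^α·47^(1−α).
(28/99.8)^α = (47/87)^(1−α); take logs: α·ln(28/99.8) = (1−α)·ln(47/87), i.e. α·-1.270964 = (1−α)·-0.615761.
With A = -1.270964 and B = -0.615761: α·A = (1−α)·B, so α = B/(A+B) = -0.615761/-1.886725 ≈ 0.326.

α ≈ 0.326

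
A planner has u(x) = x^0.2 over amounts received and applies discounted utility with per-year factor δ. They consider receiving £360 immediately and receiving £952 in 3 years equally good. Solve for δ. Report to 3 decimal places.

δ ≈ 0.937

The payoff in 3 years is discounted by δ^3, so u(360) = δ^3·u(952) and δ^3 = u(360)/u(952).
Since u(x) = x^0.2, δ^3 = (360/952)^0.2 = 0.37815^0.2 = 0.82325.
Hence δ = (0.82325)^(1/3) = 0.93723.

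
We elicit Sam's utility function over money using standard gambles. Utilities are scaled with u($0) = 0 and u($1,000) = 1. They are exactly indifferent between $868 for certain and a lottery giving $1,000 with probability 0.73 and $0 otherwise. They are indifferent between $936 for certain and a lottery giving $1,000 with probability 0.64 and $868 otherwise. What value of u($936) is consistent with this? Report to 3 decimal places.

First, u($868) = 0.73·u($1,000) + 0.27·u($0) = 0.73.
Chaining: u($936) = 0.64·1.00 + 0.36·0.73 = 0.9028.

0.903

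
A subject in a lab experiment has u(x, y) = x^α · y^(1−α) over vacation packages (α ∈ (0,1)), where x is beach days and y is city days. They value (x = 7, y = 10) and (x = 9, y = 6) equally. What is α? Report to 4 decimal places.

α ≈ 0.6703

The Cobb–Douglas utilities coincide, so 7^α·10^(1−α) = 9^α·6^(1−α).
Rearrange to (7/9)^α = (6/10)^(1−α) and take logs: α·-0.2513144 = (1−α)·-0.5108256.
So α/(1−α) = (-0.5108256)/(-0.2513144) = 2.0326157, and α = 2.0326157/3.0326157 ≈ 0.6703.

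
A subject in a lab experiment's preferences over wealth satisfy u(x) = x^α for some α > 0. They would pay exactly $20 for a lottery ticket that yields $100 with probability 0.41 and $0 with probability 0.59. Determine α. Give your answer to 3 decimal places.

Since u(0) = 0, the lottery's EU is 0.41·100^α.
Indifference: 20^α = 0.41·100^α, so (20/100)^α = 0.41.
Taking logs: α·ln(20/100) = ln(0.41), so α = -0.891598 / -1.609438 ≈ 0.554.

α ≈ 0.554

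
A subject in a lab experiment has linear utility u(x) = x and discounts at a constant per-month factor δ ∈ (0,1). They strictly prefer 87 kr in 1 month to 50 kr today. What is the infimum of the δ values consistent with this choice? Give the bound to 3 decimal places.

Comparing present values: 50 < δ·87.
Dividing through by 87 gives δ > 0.57471.

δ > 0.575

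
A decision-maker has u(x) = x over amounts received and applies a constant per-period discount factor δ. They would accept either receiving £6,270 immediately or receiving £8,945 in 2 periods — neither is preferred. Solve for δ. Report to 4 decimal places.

δ ≈ 0.8372

Indifference means u(6270) = δ^2 · u(8945), so δ^2 = u(6270)/u(8945).
With u(x) = x: δ^2 = 6270/8945 = 0.70095.
So δ = 0.70095^(1/2) ≈ 0.8372.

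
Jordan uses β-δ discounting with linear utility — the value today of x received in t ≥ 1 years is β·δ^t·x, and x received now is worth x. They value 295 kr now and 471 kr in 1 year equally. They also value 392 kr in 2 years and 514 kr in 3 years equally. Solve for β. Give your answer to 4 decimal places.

β ≈ 0.8213

Both payoffs in the second observation are in the future, so β drops out: δ^2·392 = δ^3·514 ⇒ δ = 392/514 = 0.76265.
Substituting δ into 295 = β·δ·471: β = 295/(359.206) ≈ 0.8213.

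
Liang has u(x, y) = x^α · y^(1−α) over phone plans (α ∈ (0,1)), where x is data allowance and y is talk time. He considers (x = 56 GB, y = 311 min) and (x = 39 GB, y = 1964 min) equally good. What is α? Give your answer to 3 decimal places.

Indifference: 56^α · 311^(1−α) = 39^α · 1964^(1−α).
Rearrange to (56/39)^α = (1964/311)^(1−α) and take logs: α·0.361790 = (1−α)·1.842946.
Thus α·(2.204736) = 1.842946, so α = 1.842946/2.204736 ≈ 0.836.

α ≈ 0.836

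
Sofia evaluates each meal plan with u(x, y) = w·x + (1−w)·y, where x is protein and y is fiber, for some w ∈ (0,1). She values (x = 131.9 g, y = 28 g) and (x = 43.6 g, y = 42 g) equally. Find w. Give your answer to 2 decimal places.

w = 0.14

u(131.9,28) = u(43.6,42) means w·131.9 + (1−w)·28 = w·43.6 + (1−w)·42.
w·(131.9−43.6) = (1−w)·(42−28), i.e. w·88.3 = (1−w)·14.
Hence w = 14/(88.3+14) = 14/102.3 = 0.14.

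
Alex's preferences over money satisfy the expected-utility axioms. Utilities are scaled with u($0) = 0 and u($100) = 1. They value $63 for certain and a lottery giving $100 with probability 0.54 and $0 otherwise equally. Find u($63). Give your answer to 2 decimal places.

0.54

By the standard-gamble method, u($63) is just the indifference probability on the best outcome: 0.54.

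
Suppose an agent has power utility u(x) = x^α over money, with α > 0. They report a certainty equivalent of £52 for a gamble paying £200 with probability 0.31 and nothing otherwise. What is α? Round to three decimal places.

The lottery's expected utility is 0.31·u(200) + 0.69·u(0) = 0.31·200^α (since u(0) = 0 for α > 0).
Equating: 52^α = 0.31·200^α, i.e. 0.2600^α = 0.31.
α = ln(0.31) / ln(52/200) = -1.171183/-1.347074 ≈ 0.869.

α ≈ 0.869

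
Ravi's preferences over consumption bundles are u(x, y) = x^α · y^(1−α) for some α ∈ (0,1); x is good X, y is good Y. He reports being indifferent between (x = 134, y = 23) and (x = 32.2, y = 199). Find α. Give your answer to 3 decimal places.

Indifference: 134^α · 23^(1−α) = 32.2^α · 199^(1−α).
Rearrange to (134/32.2)^α = (199/23)^(1−α) and take logs: α·1.425873 = (1−α)·2.157811.
So α/(1−α) = (2.157811)/(1.425873) = 1.513326, and α = 1.513326/2.513326 ≈ 0.602.

α ≈ 0.602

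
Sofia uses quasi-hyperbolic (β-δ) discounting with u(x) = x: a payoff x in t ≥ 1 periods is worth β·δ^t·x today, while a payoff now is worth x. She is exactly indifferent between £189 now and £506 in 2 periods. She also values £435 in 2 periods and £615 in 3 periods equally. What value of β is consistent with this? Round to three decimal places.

From the later pair, β·δ^2·435 = β·δ^3·615; dividing through, δ = 435/615 = 0.70732.
The first indifference: 189 = β·δ^2·506, so β = 189/(δ^2·506) = 189/(0.50030·506) ≈ 0.747.

β ≈ 0.747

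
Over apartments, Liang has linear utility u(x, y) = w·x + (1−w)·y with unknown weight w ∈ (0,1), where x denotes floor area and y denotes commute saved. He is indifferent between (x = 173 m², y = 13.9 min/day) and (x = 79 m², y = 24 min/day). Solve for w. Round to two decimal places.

Equating utilities: w·173 + (1−w)·13.9 = w·79 + (1−w)·24.
Rearranging, 94·w − 10.1·(1−w) = 0.
The marginal rate of substitution is 10.1/94, so w = 10.1/(94+10.1) = 0.10.

w = 0.10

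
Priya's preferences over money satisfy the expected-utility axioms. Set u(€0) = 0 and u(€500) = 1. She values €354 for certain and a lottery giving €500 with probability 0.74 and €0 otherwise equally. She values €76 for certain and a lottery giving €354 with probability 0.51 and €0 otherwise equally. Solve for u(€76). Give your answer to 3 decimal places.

The first gamble pins u(€354): it must equal 0.74·1 + 0.26·0 = 0.74.
Chaining: u(€76) = 0.51·0.74 + 0.49·0.00 = 0.3774.

0.377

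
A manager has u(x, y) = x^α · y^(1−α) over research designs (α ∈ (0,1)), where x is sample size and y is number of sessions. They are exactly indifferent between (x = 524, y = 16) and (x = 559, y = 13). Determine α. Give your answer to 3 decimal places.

The Cobb–Douglas utilities coincide, so 524^α·16^(1−α) = 559^α·13^(1−α).
(524/559)^α = (13/16)^(1−α); take logs: α·ln(524/559) = (1−α)·ln(13/16), i.e. α·-0.064658 = (1−α)·-0.207639.
So α/(1−α) = (-0.207639)/(-0.064658) = 3.211343, and α = 3.211343/4.211343 ≈ 0.763.

α ≈ 0.763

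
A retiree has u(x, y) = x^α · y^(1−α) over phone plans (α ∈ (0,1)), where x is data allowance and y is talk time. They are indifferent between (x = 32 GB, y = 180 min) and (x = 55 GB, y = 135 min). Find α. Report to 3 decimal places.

α ≈ 0.347

Indifference: 32^α · 180^(1−α) = 55^α · 135^(1−α).
Rearrange to (32/55)^α = (135/180)^(1−α) and take logs: α·-0.541597 = (1−α)·-0.287682.
With A = -0.541597 and B = -0.287682: α·A = (1−α)·B, so α = B/(A+B) = -0.287682/-0.829279 ≈ 0.347.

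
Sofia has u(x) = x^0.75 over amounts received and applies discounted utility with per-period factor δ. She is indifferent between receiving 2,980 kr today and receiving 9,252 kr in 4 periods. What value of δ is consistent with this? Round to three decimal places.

The payoff in 4 periods is discounted by δ^4, so u(2980) = δ^4·u(9252) and δ^4 = u(2980)/u(9252).
With u(x) = x^0.75: δ^4 = 2980^0.75/9252^0.75 = (2980/9252)^0.75 = 0.42755.
So δ = 0.42755^(1/4) ≈ 0.809.

δ ≈ 0.809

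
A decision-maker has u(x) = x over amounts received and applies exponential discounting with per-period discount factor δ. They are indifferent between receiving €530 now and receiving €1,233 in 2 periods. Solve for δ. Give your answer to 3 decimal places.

δ ≈ 0.656

The payoff in 2 periods is discounted by δ^2, so u(530) = δ^2·u(1233) and δ^2 = u(530)/u(1233).
With u(x) = x: δ^2 = 530/1233 = 0.42985.
So δ = 0.42985^(1/2) ≈ 0.656.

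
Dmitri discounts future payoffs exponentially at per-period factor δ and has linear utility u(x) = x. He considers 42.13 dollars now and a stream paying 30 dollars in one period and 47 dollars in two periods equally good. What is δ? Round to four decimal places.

Equating present values: 42.13 = 30δ + 47δ².
So 47δ² + 30δ − 42.13 = 0.
By the quadratic formula (taking the positive root), δ = (−30 + √8820.44) / 94 ≈ 0.6800.

δ ≈ 0.6800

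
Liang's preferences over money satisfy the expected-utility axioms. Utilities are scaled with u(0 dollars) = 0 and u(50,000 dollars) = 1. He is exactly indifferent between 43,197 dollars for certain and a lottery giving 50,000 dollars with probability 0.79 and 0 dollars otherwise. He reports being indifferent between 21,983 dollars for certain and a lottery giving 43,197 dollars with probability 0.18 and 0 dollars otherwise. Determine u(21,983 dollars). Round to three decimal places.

0.142

From the first indifference, u(43,197 dollars) = 0.79·u(50,000 dollars) + 0.21·u(0 dollars) = 0.79·1 + 0.21·0 = 0.79.
Then u(21,983 dollars) = 0.18·u(43,197 dollars) + 0.82·u(0 dollars) = 0.18·0.79 + 0.82·0.00 = 0.1422.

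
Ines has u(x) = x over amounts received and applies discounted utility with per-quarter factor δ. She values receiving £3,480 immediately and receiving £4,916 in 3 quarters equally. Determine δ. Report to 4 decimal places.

δ ≈ 0.8912

Equating discounted utilities: u(3480) = δ^3·u(4916) ⇒ δ^3 = u(3480)/u(4916).
With u(x) = x: δ^3 = 3480/4916 = 0.70789.
Hence δ = (0.70789)^(1/3) = 0.891229.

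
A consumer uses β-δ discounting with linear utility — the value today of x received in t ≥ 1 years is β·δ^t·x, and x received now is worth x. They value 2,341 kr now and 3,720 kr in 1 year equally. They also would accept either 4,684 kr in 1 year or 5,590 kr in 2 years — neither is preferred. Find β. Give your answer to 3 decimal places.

β ≈ 0.751

Both payoffs in the second observation are in the future, so β drops out: δ^1·4684 = δ^2·5590 ⇒ δ = 4684/5590 = 0.83792.
The first indifference: 2341 = β·δ·3720, so β = 2341/(δ·3720) = 2341/(0.83792·3720) ≈ 0.751.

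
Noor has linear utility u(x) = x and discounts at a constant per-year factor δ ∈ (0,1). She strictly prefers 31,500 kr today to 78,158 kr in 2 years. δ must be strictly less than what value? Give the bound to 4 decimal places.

δ < 0.6348

Comparing present values: 31500 > δ^2·78158.
Hence δ^2 < 31500/78158 = 0.40303, and x ↦ x^(1/2) is increasing on (0,∞).
δ < 0.40303^(1/2) = 0.6348.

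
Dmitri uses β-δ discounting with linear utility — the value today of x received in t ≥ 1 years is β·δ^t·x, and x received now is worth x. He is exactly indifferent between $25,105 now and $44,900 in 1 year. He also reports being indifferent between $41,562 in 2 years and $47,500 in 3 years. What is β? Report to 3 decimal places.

β ≈ 0.639

The second indifference involves only future payoffs, so β cancels: β·δ^2·41562 = β·δ^3·47500, giving δ = 41562/47500 = 0.87499.
The first indifference: 25105 = β·δ·44900, so β = 25105/(δ·44900) = 25105/(0.87499·44900) ≈ 0.639.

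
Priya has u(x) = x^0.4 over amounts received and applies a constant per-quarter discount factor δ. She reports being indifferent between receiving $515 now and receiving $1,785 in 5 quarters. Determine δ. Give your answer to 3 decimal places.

δ ≈ 0.905

Equating discounted utilities: u(515) = δ^5·u(1785) ⇒ δ^5 = u(515)/u(1785).
Since u(x) = x^0.4, δ^5 = (515/1785)^0.4 = 0.28852^0.4 = 0.60823.
So δ = 0.60823^(1/5) ≈ 0.905.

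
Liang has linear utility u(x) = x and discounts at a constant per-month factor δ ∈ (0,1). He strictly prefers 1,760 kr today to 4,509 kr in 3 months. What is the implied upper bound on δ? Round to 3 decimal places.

The preference means 1760 > δ^3·4509.
So δ^3 < 1760/4509 = 0.39033; taking the cube root of both positive sides preserves the inequality.
δ < 0.39033^(1/3) = 0.731.

δ < 0.731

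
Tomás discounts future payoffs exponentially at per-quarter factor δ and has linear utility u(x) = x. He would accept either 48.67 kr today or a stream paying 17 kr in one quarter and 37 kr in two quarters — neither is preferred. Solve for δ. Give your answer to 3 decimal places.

δ ≈ 0.940

Equating present values: 48.67 = 17δ + 37δ².
Rearranged: 37δ² + 17δ − 48.67 = 0.
By the quadratic formula (taking the positive root), δ = (−17 + √7492.16) / 74 ≈ 0.940.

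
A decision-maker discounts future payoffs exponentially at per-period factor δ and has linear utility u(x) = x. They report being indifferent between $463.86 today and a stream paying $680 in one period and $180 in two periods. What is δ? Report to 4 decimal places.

Present value of the stream is 680·δ + 180·δ². Indifference gives 680δ + 180δ² = 463.86.
Rearranged: 180δ² + 680δ − 463.86 = 0.
By the quadratic formula (taking the positive root), δ = (−680 + √796379.20) / 360 ≈ 0.5900.

δ ≈ 0.5900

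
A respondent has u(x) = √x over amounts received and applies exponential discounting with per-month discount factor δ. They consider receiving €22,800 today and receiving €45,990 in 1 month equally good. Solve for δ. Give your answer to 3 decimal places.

δ ≈ 0.704

The payoff in 1 month is discounted by δ, so u(22800) = δ·u(45990) and δ = u(22800)/u(45990).
With u(x) = √x: δ = √22800/√45990 = √(22800/45990) = 0.70410.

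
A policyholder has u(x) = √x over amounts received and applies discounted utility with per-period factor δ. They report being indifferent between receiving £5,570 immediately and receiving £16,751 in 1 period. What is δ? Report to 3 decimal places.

Equating discounted utilities: u(5570) = δ·u(16751) ⇒ δ = u(5570)/u(16751).
Since u(x) = √x, δ = √(5570/16751) = 0.57664.

δ ≈ 0.577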